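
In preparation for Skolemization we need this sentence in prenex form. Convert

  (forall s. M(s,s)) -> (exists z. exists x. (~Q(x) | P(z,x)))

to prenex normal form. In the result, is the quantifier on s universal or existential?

First replace A → B with ¬A ∨ B.
  ~(forall s. M(s,s)) | (exists z. exists x. (~Q(x) | P(z,x)))
Drive negations inward (¬∀x A ≡ ∃x ¬A, ¬∃x A ≡ ∀x ¬A, De Morgan for ∧/∨):
  (exists s. ~M(s,s)) | (exists z. exists x. (~Q(x) | P(z,x)))
All bound variables are already distinct, so no renaming is needed.
Extract every quantifier outward, since the variables are now distinct and don't occur free across branches:
  exists s. exists z. exists x. (~M(s,s) | ~Q(x) | P(z,x))
The quantifier forall s sits under an odd number of negations (counting the antecedent side of each →), so it flips to exists s.

existential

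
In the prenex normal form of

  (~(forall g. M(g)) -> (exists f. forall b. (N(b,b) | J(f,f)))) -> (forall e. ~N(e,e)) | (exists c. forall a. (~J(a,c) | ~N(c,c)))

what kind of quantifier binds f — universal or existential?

universal

Eliminate → and ↔ using ¬ and ∨.
  ~(~~(forall g. M(g)) | (exists f. forall b. (N(b,b) | J(f,f)))) | (forall e. ~N(e,e)) | (exists c. forall a. (~J(a,c) | ~N(c,c)))
Push ¬ through the quantifiers and connectives to reach negation normal form:
  (exists g. ~M(g)) & (forall f. exists b. (~N(b,b) & ~J(f,f))) | (forall e. ~N(e,e)) | (exists c. forall a. (~J(a,c) | ~N(c,c)))
All bound variables are already distinct, so no renaming is needed.
Extract every quantifier outward, since the variables are now distinct and don't occur free across branches:
  exists g. forall f. exists b. forall e. exists c. forall a. (~M(g) & ~N(b,b) & ~J(f,f) | ~N(e,e) | ~J(a,c) | ~N(c,c))
The quantifier exists f sits under an odd number of negations (counting the antecedent side of each →), so it flips to forall f.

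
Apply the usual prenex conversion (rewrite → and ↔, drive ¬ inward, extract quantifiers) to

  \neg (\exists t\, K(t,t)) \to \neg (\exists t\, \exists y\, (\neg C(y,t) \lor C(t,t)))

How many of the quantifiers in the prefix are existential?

Rewrite implications/biconditionals: A → B as ¬A ∨ B.
  \neg \neg (\exists t\, K(t,t)) \lor \neg (\exists t\, \exists y\, (\neg C(y,t) \lor C(t,t)))
Push ¬ through the quantifiers and connectives to reach negation normal form:
  (\exists t\, K(t,t)) \lor (\forall t\, \forall y\, (C(y,t) \land \neg C(t,t)))
Standardize variables apart so no two quantifiers bind the same name: t↦p.
  (\exists t\, K(t,t)) \lor (\forall p\, \forall y\, (C(y,p) \land \neg C(p,p)))
Pull the quantifiers to the front (each side's bound variable is not free in the other side):
  \exists t\, \forall p\, \forall y\, (K(t,t) \lor C(y,p) \land \neg C(p,p))
The prefix is \exists t \forall p \forall y: 2 universal, 1 existential.

1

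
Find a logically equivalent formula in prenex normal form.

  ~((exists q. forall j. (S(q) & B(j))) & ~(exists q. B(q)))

Drive negations inward (¬∀x A ≡ ∃x ¬A, ¬∃x A ≡ ∀x ¬A, De Morgan for ∧/∨):
  (forall q. exists j. (~S(q) | ~B(j))) | (exists q. B(q))
Give each quantifier a distinct variable: q↦b.
  (forall q. exists j. (~S(q) | ~B(j))) | (exists b. B(b))
Pull the quantifiers to the front (each side's bound variable is not free in the other side):
  forall q. exists j. exists b. (~S(q) | ~B(j) | B(b))

forall q. exists j. exists b. (~S(q) | ~B(j) | B(b))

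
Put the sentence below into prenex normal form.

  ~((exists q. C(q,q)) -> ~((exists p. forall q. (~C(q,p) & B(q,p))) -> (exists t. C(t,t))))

First replace A → B with ¬A ∨ B.
  ~(~(exists q. C(q,q)) | ~(~(exists p. forall q. (~C(q,p) & B(q,p))) | (exists t. C(t,t))))
Move each ¬ inward, flipping quantifiers it crosses:
  (exists q. C(q,q)) & ((forall p. exists q. (C(q,p) | ~B(q,p))) | (exists t. C(t,t)))
Rename bound variables to avoid capture: q↦a.
  (exists q. C(q,q)) & ((forall p. exists a. (C(a,p) | ~B(a,p))) | (exists t. C(t,t)))
Pull the quantifiers to the front (each side's bound variable is not free in the other side):
  exists q. forall p. exists a. exists t. (C(q,q) & (C(a,p) | ~B(a,p) | C(t,t)))

exists q. forall p. exists a. exists t. (C(q,q) & (C(a,p) | ~B(a,p) | C(t,t)))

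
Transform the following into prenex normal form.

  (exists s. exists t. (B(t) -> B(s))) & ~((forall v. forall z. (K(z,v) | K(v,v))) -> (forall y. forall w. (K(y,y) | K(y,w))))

exists s. exists t. forall v. forall z. exists y. exists w. ((~B(t) | B(s)) & (K(z,v) | K(v,v)) & ~K(y,y) & ~K(y,w))

Rewrite implications/biconditionals: A → B as ¬A ∨ B.
  (exists s. exists t. (~B(t) | B(s))) & ~(~(forall v. forall z. (K(z,v) | K(v,v))) | (forall y. forall w. (K(y,y) | K(y,w))))
Move each ¬ inward, flipping quantifiers it crosses:
  (exists s. exists t. (~B(t) | B(s))) & (forall v. forall z. (K(z,v) | K(v,v))) & (exists y. exists w. (~K(y,y) & ~K(y,w)))
All bound variables are already distinct, so no renaming is needed.
Pull the quantifiers to the front (each side's bound variable is not free in the other side):
  exists s. exists t. forall v. forall z. exists y. exists w. ((~B(t) | B(s)) & (K(z,v) | K(v,v)) & ~K(y,y) & ~K(y,w))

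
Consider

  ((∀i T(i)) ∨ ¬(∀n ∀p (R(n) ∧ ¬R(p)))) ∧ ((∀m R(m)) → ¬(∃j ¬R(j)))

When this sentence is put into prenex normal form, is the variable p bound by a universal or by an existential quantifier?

Rewrite implications/biconditionals: A → B as ¬A ∨ B.
  ((∀i T(i)) ∨ ¬(∀n ∀p (R(n) ∧ ¬R(p)))) ∧ (¬(∀m R(m)) ∨ ¬(∃j ¬R(j)))
Push ¬ through the quantifiers and connectives to reach negation normal form:
  ((∀i T(i)) ∨ (∃n ∃p (¬R(n) ∨ R(p)))) ∧ ((∃m ¬R(m)) ∨ (∀j R(j)))
All bound variables are already distinct, so no renaming is needed.
Extract every quantifier outward, since the variables are now distinct and don't occur free across branches:
  ∀i ∃n ∃p ∃m ∀j ((T(i) ∨ ¬R(n) ∨ R(p)) ∧ (¬R(m) ∨ R(j)))
The quantifier ∀p sits under an odd number of negations (counting the antecedent side of each →), so it flips to ∃p.

existential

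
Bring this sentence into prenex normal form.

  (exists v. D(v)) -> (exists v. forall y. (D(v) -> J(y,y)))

First replace A → B with ¬A ∨ B.
  ~(exists v. D(v)) | (exists v. forall y. (~D(v) | J(y,y)))
Drive negations inward (¬∀x A ≡ ∃x ¬A, ¬∃x A ≡ ∀x ¬A, De Morgan for ∧/∨):
  (forall v. ~D(v)) | (exists v. forall y. (~D(v) | J(y,y)))
Standardize variables apart so no two quantifiers bind the same name: v↦a.
  (forall v. ~D(v)) | (exists a. forall y. (~D(a) | J(y,y)))
Pull the quantifiers to the front (each side's bound variable is not free in the other side):
  forall v. exists a. forall y. (~D(v) | ~D(a) | J(y,y))

forall v. exists a. forall y. (~D(v) | ~D(a) | J(y,y))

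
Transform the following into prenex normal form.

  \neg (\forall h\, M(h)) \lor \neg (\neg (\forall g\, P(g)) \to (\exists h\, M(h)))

First replace A → B with ¬A ∨ B.
  \neg (\forall h\, M(h)) \lor \neg (\neg \neg (\forall g\, P(g)) \lor (\exists h\, M(h)))
Move each ¬ inward, flipping quantifiers it crosses:
  (\exists h\, \neg M(h)) \lor (\exists g\, \neg P(g)) \land (\forall h\, \neg M(h))
Give each quantifier a distinct variable: h↦s.
  (\exists h\, \neg M(h)) \lor (\exists g\, \neg P(g)) \land (\forall s\, \neg M(s))
Extract every quantifier outward, since the variables are now distinct and don't occur free across branches:
  \exists h\, \exists g\, \forall s\, (\neg M(h) \lor \neg P(g) \land \neg M(s))

\exists h\, \exists g\, \forall s\, (\neg M(h) \lor \neg P(g) \land \neg M(s))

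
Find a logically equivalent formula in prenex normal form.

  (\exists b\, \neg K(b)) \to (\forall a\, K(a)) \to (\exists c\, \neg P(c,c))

First replace A → B with ¬A ∨ B.
  \neg (\exists b\, \neg K(b)) \lor \neg (\forall a\, K(a)) \lor (\exists c\, \neg P(c,c))
Push ¬ through the quantifiers and connectives to reach negation normal form:
  (\forall b\, K(b)) \lor (\exists a\, \neg K(a)) \lor (\exists c\, \neg P(c,c))
All bound variables are already distinct, so no renaming is needed.
Finally move all quantifiers to the prefix:
  \forall b\, \exists a\, \exists c\, (K(b) \lor \neg K(a) \lor \neg P(c,c))

\forall b\, \exists a\, \exists c\, (K(b) \lor \neg K(a) \lor \neg P(c,c))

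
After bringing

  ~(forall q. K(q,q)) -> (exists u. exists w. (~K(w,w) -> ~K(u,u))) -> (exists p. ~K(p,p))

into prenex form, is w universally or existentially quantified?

First replace A → B with ¬A ∨ B.
  ~~(forall q. K(q,q)) | ~(exists u. exists w. (~~K(w,w) | ~K(u,u))) | (exists p. ~K(p,p))
Move each ¬ inward, flipping quantifiers it crosses:
  (forall q. K(q,q)) | (forall u. forall w. (~K(w,w) & K(u,u))) | (exists p. ~K(p,p))
All bound variables are already distinct, so no renaming is needed.
Extract every quantifier outward, since the variables are now distinct and don't occur free across branches:
  forall q. forall u. forall w. exists p. (K(q,q) | ~K(w,w) & K(u,u) | ~K(p,p))
The quantifier exists w sits under an odd number of negations (counting the antecedent side of each →), so it flips to forall w.

universal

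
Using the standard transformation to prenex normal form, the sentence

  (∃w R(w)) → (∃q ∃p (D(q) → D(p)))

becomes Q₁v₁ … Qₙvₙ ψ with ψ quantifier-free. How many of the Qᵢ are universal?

1

First replace A → B with ¬A ∨ B.
  ¬(∃w R(w)) ∨ (∃q ∃p (¬D(q) ∨ D(p)))
Move each ¬ inward, flipping quantifiers it crosses:
  (∀w ¬R(w)) ∨ (∃q ∃p (¬D(q) ∨ D(p)))
Pull the quantifiers to the front (each side's bound variable is not free in the other side):
  ∀w ∃q ∃p (¬R(w) ∨ ¬D(q) ∨ D(p))
The prefix is ∀w ∃q ∃p: 1 universal, 2 existential.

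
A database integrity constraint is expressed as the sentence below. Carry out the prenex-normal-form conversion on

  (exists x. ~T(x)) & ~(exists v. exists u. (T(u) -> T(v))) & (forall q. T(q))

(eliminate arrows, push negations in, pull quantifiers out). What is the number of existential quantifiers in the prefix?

First replace A → B with ¬A ∨ B.
  (exists x. ~T(x)) & ~(exists v. exists u. (~T(u) | T(v))) & (forall q. T(q))
Drive negations inward (¬∀x A ≡ ∃x ¬A, ¬∃x A ≡ ∀x ¬A, De Morgan for ∧/∨):
  (exists x. ~T(x)) & (forall v. forall u. (T(u) & ~T(v))) & (forall q. T(q))
All bound variables are already distinct, so no renaming is needed.
Extract every quantifier outward, since the variables are now distinct and don't occur free across branches:
  exists x. forall v. forall u. forall q. (~T(x) & T(u) & ~T(v) & T(q))
The prefix is exists x forall v forall u forall q: 3 universal, 1 existential.

1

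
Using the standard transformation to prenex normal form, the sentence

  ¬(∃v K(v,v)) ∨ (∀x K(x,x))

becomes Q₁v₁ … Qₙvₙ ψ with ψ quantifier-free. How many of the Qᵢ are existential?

0

Push ¬ through the quantifiers and connectives to reach negation normal form:
  (∀v ¬K(v,v)) ∨ (∀x K(x,x))
All bound variables are already distinct, so no renaming is needed.
Finally move all quantifiers to the prefix:
  ∀v ∀x (¬K(v,v) ∨ K(x,x))
The prefix is ∀v ∀x: 2 universal, 0 existential.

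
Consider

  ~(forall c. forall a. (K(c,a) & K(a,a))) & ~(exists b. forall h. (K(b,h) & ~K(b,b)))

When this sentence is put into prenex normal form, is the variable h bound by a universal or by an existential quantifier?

existential

Drive negations inward (¬∀x A ≡ ∃x ¬A, ¬∃x A ≡ ∀x ¬A, De Morgan for ∧/∨):
  (exists c. exists a. (~K(c,a) | ~K(a,a))) & (forall b. exists h. (~K(b,h) | K(b,b)))
Finally move all quantifiers to the prefix:
  exists c. exists a. forall b. exists h. ((~K(c,a) | ~K(a,a)) & (~K(b,h) | K(b,b)))
The quantifier forall h sits under an odd number of negations, so it flips to exists h.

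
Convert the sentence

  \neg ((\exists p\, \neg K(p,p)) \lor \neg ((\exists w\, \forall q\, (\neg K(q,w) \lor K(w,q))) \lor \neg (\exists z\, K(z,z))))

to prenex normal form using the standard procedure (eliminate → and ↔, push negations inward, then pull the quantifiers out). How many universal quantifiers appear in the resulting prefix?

3

Drive negations inward (¬∀x A ≡ ∃x ¬A, ¬∃x A ≡ ∀x ¬A, De Morgan for ∧/∨):
  (\forall p\, K(p,p)) \land ((\exists w\, \forall q\, (\neg K(q,w) \lor K(w,q))) \lor (\forall z\, \neg K(z,z)))
All bound variables are already distinct, so no renaming is needed.
Finally move all quantifiers to the prefix:
  \forall p\, \exists w\, \forall q\, \forall z\, (K(p,p) \land (\neg K(q,w) \lor K(w,q) \lor \neg K(z,z)))
The prefix is \forall p \exists w \forall q \forall z: 3 universal, 1 existential.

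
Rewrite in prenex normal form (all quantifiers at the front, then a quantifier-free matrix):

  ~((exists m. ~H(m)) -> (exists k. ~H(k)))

exists m. forall k. (~H(m) & H(k))

Rewrite implications/biconditionals: A → B as ¬A ∨ B.
  ~(~(exists m. ~H(m)) | (exists k. ~H(k)))
Move each ¬ inward, flipping quantifiers it crosses:
  (exists m. ~H(m)) & (forall k. H(k))
All bound variables are already distinct, so no renaming is needed.
Finally move all quantifiers to the prefix:
  exists m. forall k. (~H(m) & H(k))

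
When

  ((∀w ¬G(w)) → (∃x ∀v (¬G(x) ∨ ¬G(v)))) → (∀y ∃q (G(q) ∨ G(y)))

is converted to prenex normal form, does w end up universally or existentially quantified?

universal

First replace A → B with ¬A ∨ B.
  ¬(¬(∀w ¬G(w)) ∨ (∃x ∀v (¬G(x) ∨ ¬G(v)))) ∨ (∀y ∃q (G(q) ∨ G(y)))
Drive negations inward (¬∀x A ≡ ∃x ¬A, ¬∃x A ≡ ∀x ¬A, De Morgan for ∧/∨):
  (∀w ¬G(w)) ∧ (∀x ∃v (G(x) ∧ G(v))) ∨ (∀y ∃q (G(q) ∨ G(y)))
All bound variables are already distinct, so no renaming is needed.
Pull the quantifiers to the front (each side's bound variable is not free in the other side):
  ∀w ∀x ∃v ∀y ∃q (¬G(w) ∧ G(x) ∧ G(v) ∨ G(q) ∨ G(y))
The quantifier ∀w sits under an even number of negations (counting the antecedent side of each →), so it remains universal.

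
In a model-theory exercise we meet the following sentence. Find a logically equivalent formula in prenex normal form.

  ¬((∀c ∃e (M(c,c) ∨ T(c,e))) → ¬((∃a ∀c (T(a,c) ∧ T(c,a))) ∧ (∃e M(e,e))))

∀c ∃e ∃a ∀b ∃w ((M(c,c) ∨ T(c,e)) ∧ T(a,b) ∧ T(b,a) ∧ M(w,w))

Rewrite implications/biconditionals: A → B as ¬A ∨ B.
  ¬(¬(∀c ∃e (M(c,c) ∨ T(c,e))) ∨ ¬((∃a ∀c (T(a,c) ∧ T(c,a))) ∧ (∃e M(e,e))))
Move each ¬ inward, flipping quantifiers it crosses:
  (∀c ∃e (M(c,c) ∨ T(c,e))) ∧ (∃a ∀c (T(a,c) ∧ T(c,a))) ∧ (∃e M(e,e))
Rename bound variables to avoid capture: c↦b, e↦w.
  (∀c ∃e (M(c,c) ∨ T(c,e))) ∧ (∃a ∀b (T(a,b) ∧ T(b,a))) ∧ (∃w M(w,w))
Finally move all quantifiers to the prefix:
  ∀c ∃e ∃a ∀b ∃w ((M(c,c) ∨ T(c,e)) ∧ T(a,b) ∧ T(b,a) ∧ M(w,w))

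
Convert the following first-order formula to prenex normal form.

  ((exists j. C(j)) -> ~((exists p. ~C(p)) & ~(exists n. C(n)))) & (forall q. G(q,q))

forall j. forall p. exists n. forall q. ((~C(j) | C(p) | C(n)) & G(q,q))

Rewrite implications/biconditionals: A → B as ¬A ∨ B.
  (~(exists j. C(j)) | ~((exists p. ~C(p)) & ~(exists n. C(n)))) & (forall q. G(q,q))
Drive negations inward (¬∀x A ≡ ∃x ¬A, ¬∃x A ≡ ∀x ¬A, De Morgan for ∧/∨):
  ((forall j. ~C(j)) | (forall p. C(p)) | (exists n. C(n))) & (forall q. G(q,q))
All bound variables are already distinct, so no renaming is needed.
Finally move all quantifiers to the prefix:
  forall j. forall p. exists n. forall q. ((~C(j) | C(p) | C(n)) & G(q,q))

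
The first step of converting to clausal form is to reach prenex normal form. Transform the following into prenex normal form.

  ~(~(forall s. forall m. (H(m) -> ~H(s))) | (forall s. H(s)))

forall s. forall m. exists r. ((~H(m) | ~H(s)) & ~H(r))

First replace A → B with ¬A ∨ B.
  ~(~(forall s. forall m. (~H(m) | ~H(s))) | (forall s. H(s)))
Push ¬ through the quantifiers and connectives to reach negation normal form:
  (forall s. forall m. (~H(m) | ~H(s))) & (exists s. ~H(s))
Give each quantifier a distinct variable: s↦r.
  (forall s. forall m. (~H(m) | ~H(s))) & (exists r. ~H(r))
Extract every quantifier outward, since the variables are now distinct and don't occur free across branches:
  forall s. forall m. exists r. ((~H(m) | ~H(s)) & ~H(r))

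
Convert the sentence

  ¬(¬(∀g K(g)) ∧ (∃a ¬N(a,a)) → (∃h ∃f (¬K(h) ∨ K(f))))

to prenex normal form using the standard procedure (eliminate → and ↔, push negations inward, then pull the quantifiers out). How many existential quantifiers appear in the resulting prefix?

2

Eliminate → and ↔ using ¬ and ∨.
  ¬(¬(¬(∀g K(g)) ∧ (∃a ¬N(a,a))) ∨ (∃h ∃f (¬K(h) ∨ K(f))))
Move each ¬ inward, flipping quantifiers it crosses:
  (∃g ¬K(g)) ∧ (∃a ¬N(a,a)) ∧ (∀h ∀f (K(h) ∧ ¬K(f)))
Pull the quantifiers to the front (each side's bound variable is not free in the other side):
  ∃g ∃a ∀h ∀f (¬K(g) ∧ ¬N(a,a) ∧ K(h) ∧ ¬K(f))
The prefix is ∃g ∃a ∀h ∀f: 2 universal, 2 existential.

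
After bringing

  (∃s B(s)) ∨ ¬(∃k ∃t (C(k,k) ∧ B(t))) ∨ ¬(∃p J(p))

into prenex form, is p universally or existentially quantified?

Move each ¬ inward, flipping quantifiers it crosses:
  (∃s B(s)) ∨ (∀k ∀t (¬C(k,k) ∨ ¬B(t))) ∨ (∀p ¬J(p))
All bound variables are already distinct, so no renaming is needed.
Finally move all quantifiers to the prefix:
  ∃s ∀k ∀t ∀p (B(s) ∨ ¬C(k,k) ∨ ¬B(t) ∨ ¬J(p))
The quantifier ∃p sits under an odd number of negations, so it flips to ∀p.

universal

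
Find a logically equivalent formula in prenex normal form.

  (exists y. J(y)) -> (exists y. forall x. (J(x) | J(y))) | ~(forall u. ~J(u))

First replace A → B with ¬A ∨ B.
  ~(exists y. J(y)) | (exists y. forall x. (J(x) | J(y))) | ~(forall u. ~J(u))
Push ¬ through the quantifiers and connectives to reach negation normal form:
  (forall y. ~J(y)) | (exists y. forall x. (J(x) | J(y))) | (exists u. J(u))
Standardize variables apart so no two quantifiers bind the same name: y↦v1.
  (forall y. ~J(y)) | (exists v1. forall x. (J(x) | J(v1))) | (exists u. J(u))
Extract every quantifier outward, since the variables are now distinct and don't occur free across branches:
  forall y. exists v1. forall x. exists u. (~J(y) | J(x) | J(v1) | J(u))

forall y. exists v1. forall x. exists u. (~J(y) | J(x) | J(v1) | J(u))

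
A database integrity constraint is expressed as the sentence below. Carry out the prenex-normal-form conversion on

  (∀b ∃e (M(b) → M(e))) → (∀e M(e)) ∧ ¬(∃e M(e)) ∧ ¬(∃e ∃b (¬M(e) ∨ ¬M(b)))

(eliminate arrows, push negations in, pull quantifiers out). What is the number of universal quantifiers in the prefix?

Rewrite implications/biconditionals: A → B as ¬A ∨ B.
  ¬(∀b ∃e (¬M(b) ∨ M(e))) ∨ (∀e M(e)) ∧ ¬(∃e M(e)) ∧ ¬(∃e ∃b (¬M(e) ∨ ¬M(b)))
Drive negations inward (¬∀x A ≡ ∃x ¬A, ¬∃x A ≡ ∀x ¬A, De Morgan for ∧/∨):
  (∃b ∀e (M(b) ∧ ¬M(e))) ∨ (∀e M(e)) ∧ (∀e ¬M(e)) ∧ (∀e ∀b (M(e) ∧ M(b)))
Give each quantifier a distinct variable: e↦a, e↦v, e↦r, b↦w1.
  (∃b ∀e (M(b) ∧ ¬M(e))) ∨ (∀a M(a)) ∧ (∀v ¬M(v)) ∧ (∀r ∀w1 (M(r) ∧ M(w1)))
Finally move all quantifiers to the prefix:
  ∃b ∀e ∀a ∀v ∀r ∀w1 (M(b) ∧ ¬M(e) ∨ M(a) ∧ ¬M(v) ∧ M(r) ∧ M(w1))
The prefix is ∃b ∀e ∀a ∀v ∀r ∀w1: 5 universal, 1 existential.

5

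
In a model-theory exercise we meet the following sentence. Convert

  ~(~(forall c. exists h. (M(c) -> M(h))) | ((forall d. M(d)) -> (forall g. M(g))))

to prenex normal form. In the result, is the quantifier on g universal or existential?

existential

Rewrite implications/biconditionals: A → B as ¬A ∨ B.
  ~(~(forall c. exists h. (~M(c) | M(h))) | ~(forall d. M(d)) | (forall g. M(g)))
Drive negations inward (¬∀x A ≡ ∃x ¬A, ¬∃x A ≡ ∀x ¬A, De Morgan for ∧/∨):
  (forall c. exists h. (~M(c) | M(h))) & (forall d. M(d)) & (exists g. ~M(g))
Finally move all quantifiers to the prefix:
  forall c. exists h. forall d. exists g. ((~M(c) | M(h)) & M(d) & ~M(g))
The quantifier forall g sits under an odd number of negations (counting the antecedent side of each →), so it flips to exists g.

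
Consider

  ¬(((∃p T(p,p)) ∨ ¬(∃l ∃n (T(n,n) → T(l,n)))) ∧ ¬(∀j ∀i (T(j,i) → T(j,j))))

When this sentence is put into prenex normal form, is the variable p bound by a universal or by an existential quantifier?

First replace A → B with ¬A ∨ B.
  ¬(((∃p T(p,p)) ∨ ¬(∃l ∃n (¬T(n,n) ∨ T(l,n)))) ∧ ¬(∀j ∀i (¬T(j,i) ∨ T(j,j))))
Move each ¬ inward, flipping quantifiers it crosses:
  (∀p ¬T(p,p)) ∧ (∃l ∃n (¬T(n,n) ∨ T(l,n))) ∨ (∀j ∀i (¬T(j,i) ∨ T(j,j)))
All bound variables are already distinct, so no renaming is needed.
Finally move all quantifiers to the prefix:
  ∀p ∃l ∃n ∀j ∀i (¬T(p,p) ∧ (¬T(n,n) ∨ T(l,n)) ∨ ¬T(j,i) ∨ T(j,j))
The quantifier ∃p sits under an odd number of negations (counting the antecedent side of each →), so it flips to ∀p.

universal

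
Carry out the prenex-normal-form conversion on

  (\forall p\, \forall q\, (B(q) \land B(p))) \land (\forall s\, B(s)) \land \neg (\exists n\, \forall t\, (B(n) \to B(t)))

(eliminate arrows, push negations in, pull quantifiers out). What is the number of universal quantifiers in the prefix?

4

First replace A → B with ¬A ∨ B.
  (\forall p\, \forall q\, (B(q) \land B(p))) \land (\forall s\, B(s)) \land \neg (\exists n\, \forall t\, (\neg B(n) \lor B(t)))
Drive negations inward (¬∀x A ≡ ∃x ¬A, ¬∃x A ≡ ∀x ¬A, De Morgan for ∧/∨):
  (\forall p\, \forall q\, (B(q) \land B(p))) \land (\forall s\, B(s)) \land (\forall n\, \exists t\, (B(n) \land \neg B(t)))
All bound variables are already distinct, so no renaming is needed.
Finally move all quantifiers to the prefix:
  \forall p\, \forall q\, \forall s\, \forall n\, \exists t\, (B(q) \land B(p) \land B(s) \land B(n) \land \neg B(t))
The prefix is \forall p \forall q \forall s \forall n \exists t: 4 universal, 1 existential.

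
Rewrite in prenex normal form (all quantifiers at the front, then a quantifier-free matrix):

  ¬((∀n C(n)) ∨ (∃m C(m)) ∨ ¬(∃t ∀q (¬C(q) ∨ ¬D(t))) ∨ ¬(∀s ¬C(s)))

∃n ∀m ∃t ∀q ∀s (¬C(n) ∧ ¬C(m) ∧ (¬C(q) ∨ ¬D(t)) ∧ ¬C(s))

Push ¬ through the quantifiers and connectives to reach negation normal form:
  (∃n ¬C(n)) ∧ (∀m ¬C(m)) ∧ (∃t ∀q (¬C(q) ∨ ¬D(t))) ∧ (∀s ¬C(s))
All bound variables are already distinct, so no renaming is needed.
Extract every quantifier outward, since the variables are now distinct and don't occur free across branches:
  ∃n ∀m ∃t ∀q ∀s (¬C(n) ∧ ¬C(m) ∧ (¬C(q) ∨ ¬D(t)) ∧ ¬C(s))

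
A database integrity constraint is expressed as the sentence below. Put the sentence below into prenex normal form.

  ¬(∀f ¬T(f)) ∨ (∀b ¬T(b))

Push ¬ through the quantifiers and connectives to reach negation normal form:
  (∃f T(f)) ∨ (∀b ¬T(b))
Finally move all quantifiers to the prefix:
  ∃f ∀b (T(f) ∨ ¬T(b))

∃f ∀b (T(f) ∨ ¬T(b))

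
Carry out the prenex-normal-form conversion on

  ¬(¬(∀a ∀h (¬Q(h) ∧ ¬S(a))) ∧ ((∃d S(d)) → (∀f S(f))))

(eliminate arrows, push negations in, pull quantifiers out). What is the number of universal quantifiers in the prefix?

First replace A → B with ¬A ∨ B.
  ¬(¬(∀a ∀h (¬Q(h) ∧ ¬S(a))) ∧ (¬(∃d S(d)) ∨ (∀f S(f))))
Drive negations inward (¬∀x A ≡ ∃x ¬A, ¬∃x A ≡ ∀x ¬A, De Morgan for ∧/∨):
  (∀a ∀h (¬Q(h) ∧ ¬S(a))) ∨ (∃d S(d)) ∧ (∃f ¬S(f))
All bound variables are already distinct, so no renaming is needed.
Finally move all quantifiers to the prefix:
  ∀a ∀h ∃d ∃f (¬Q(h) ∧ ¬S(a) ∨ S(d) ∧ ¬S(f))
The prefix is ∀a ∀h ∃d ∃f: 2 universal, 2 existential.

2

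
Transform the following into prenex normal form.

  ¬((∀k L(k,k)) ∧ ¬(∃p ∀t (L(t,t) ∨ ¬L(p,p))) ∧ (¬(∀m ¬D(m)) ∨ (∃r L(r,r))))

∃k ∃p ∀t ∀m ∀r (¬L(k,k) ∨ L(t,t) ∨ ¬L(p,p) ∨ ¬D(m) ∧ ¬L(r,r))

Push ¬ through the quantifiers and connectives to reach negation normal form:
  (∃k ¬L(k,k)) ∨ (∃p ∀t (L(t,t) ∨ ¬L(p,p))) ∨ (∀m ¬D(m)) ∧ (∀r ¬L(r,r))
Finally move all quantifiers to the prefix:
  ∃k ∃p ∀t ∀m ∀r (¬L(k,k) ∨ L(t,t) ∨ ¬L(p,p) ∨ ¬D(m) ∧ ¬L(r,r))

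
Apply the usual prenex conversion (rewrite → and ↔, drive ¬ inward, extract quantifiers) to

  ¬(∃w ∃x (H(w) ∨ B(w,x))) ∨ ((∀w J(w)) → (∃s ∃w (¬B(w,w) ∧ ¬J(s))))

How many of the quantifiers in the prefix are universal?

Rewrite implications/biconditionals: A → B as ¬A ∨ B.
  ¬(∃w ∃x (H(w) ∨ B(w,x))) ∨ ¬(∀w J(w)) ∨ (∃s ∃w (¬B(w,w) ∧ ¬J(s)))
Drive negations inward (¬∀x A ≡ ∃x ¬A, ¬∃x A ≡ ∀x ¬A, De Morgan for ∧/∨):
  (∀w ∀x (¬H(w) ∧ ¬B(w,x))) ∨ (∃w ¬J(w)) ∨ (∃s ∃w (¬B(w,w) ∧ ¬J(s)))
Rename bound variables to avoid capture: w↦r, w↦y1.
  (∀w ∀x (¬H(w) ∧ ¬B(w,x))) ∨ (∃r ¬J(r)) ∨ (∃s ∃y1 (¬B(y1,y1) ∧ ¬J(s)))
Finally move all quantifiers to the prefix:
  ∀w ∀x ∃r ∃s ∃y1 (¬H(w) ∧ ¬B(w,x) ∨ ¬J(r) ∨ ¬B(y1,y1) ∧ ¬J(s))
The prefix is ∀w ∀x ∃r ∃s ∃y1: 2 universal, 3 existential.

2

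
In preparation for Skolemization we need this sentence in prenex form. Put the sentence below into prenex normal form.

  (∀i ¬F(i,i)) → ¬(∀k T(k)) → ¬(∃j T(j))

First replace A → B with ¬A ∨ B.
  ¬(∀i ¬F(i,i)) ∨ ¬¬(∀k T(k)) ∨ ¬(∃j T(j))
Move each ¬ inward, flipping quantifiers it crosses:
  (∃i F(i,i)) ∨ (∀k T(k)) ∨ (∀j ¬T(j))
Extract every quantifier outward, since the variables are now distinct and don't occur free across branches:
  ∃i ∀k ∀j (F(i,i) ∨ T(k) ∨ ¬T(j))

∃i ∀k ∀j (F(i,i) ∨ T(k) ∨ ¬T(j))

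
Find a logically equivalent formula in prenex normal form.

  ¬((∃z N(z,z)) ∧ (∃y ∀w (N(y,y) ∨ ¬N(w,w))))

Drive negations inward (¬∀x A ≡ ∃x ¬A, ¬∃x A ≡ ∀x ¬A, De Morgan for ∧/∨):
  (∀z ¬N(z,z)) ∨ (∀y ∃w (¬N(y,y) ∧ N(w,w)))
All bound variables are already distinct, so no renaming is needed.
Pull the quantifiers to the front (each side's bound variable is not free in the other side):
  ∀z ∀y ∃w (¬N(z,z) ∨ ¬N(y,y) ∧ N(w,w))

∀z ∀y ∃w (¬N(z,z) ∨ ¬N(y,y) ∧ N(w,w))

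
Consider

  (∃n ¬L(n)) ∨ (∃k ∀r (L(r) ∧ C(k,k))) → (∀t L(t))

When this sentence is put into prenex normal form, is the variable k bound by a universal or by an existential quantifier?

Eliminate → and ↔ using ¬ and ∨.
  ¬((∃n ¬L(n)) ∨ (∃k ∀r (L(r) ∧ C(k,k)))) ∨ (∀t L(t))
Move each ¬ inward, flipping quantifiers it crosses:
  (∀n L(n)) ∧ (∀k ∃r (¬L(r) ∨ ¬C(k,k))) ∨ (∀t L(t))
All bound variables are already distinct, so no renaming is needed.
Pull the quantifiers to the front (each side's bound variable is not free in the other side):
  ∀n ∀k ∃r ∀t (L(n) ∧ (¬L(r) ∨ ¬C(k,k)) ∨ L(t))
The quantifier ∃k sits under an odd number of negations (counting the antecedent side of each →), so it flips to ∀k.

universal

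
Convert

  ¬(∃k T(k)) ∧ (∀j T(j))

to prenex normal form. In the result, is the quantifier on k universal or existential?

universal

Drive negations inward (¬∀x A ≡ ∃x ¬A, ¬∃x A ≡ ∀x ¬A, De Morgan for ∧/∨):
  (∀k ¬T(k)) ∧ (∀j T(j))
Finally move all quantifiers to the prefix:
  ∀k ∀j (¬T(k) ∧ T(j))
The quantifier ∃k sits under an odd number of negations, so it flips to ∀k.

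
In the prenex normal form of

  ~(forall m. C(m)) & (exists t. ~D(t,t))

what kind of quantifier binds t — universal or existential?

Push ¬ through the quantifiers and connectives to reach negation normal form:
  (exists m. ~C(m)) & (exists t. ~D(t,t))
Finally move all quantifiers to the prefix:
  exists m. exists t. (~C(m) & ~D(t,t))
The quantifier exists t sits under an even number of negations, so it remains existential.

existential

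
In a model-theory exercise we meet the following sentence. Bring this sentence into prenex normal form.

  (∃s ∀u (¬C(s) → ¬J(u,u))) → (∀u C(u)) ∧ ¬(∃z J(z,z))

∀s ∃u ∀y1 ∀z (¬C(s) ∧ J(u,u) ∨ C(y1) ∧ ¬J(z,z))

First replace A → B with ¬A ∨ B.
  ¬(∃s ∀u (¬¬C(s) ∨ ¬J(u,u))) ∨ (∀u C(u)) ∧ ¬(∃z J(z,z))
Push ¬ through the quantifiers and connectives to reach negation normal form:
  (∀s ∃u (¬C(s) ∧ J(u,u))) ∨ (∀u C(u)) ∧ (∀z ¬J(z,z))
Give each quantifier a distinct variable: u↦y1.
  (∀s ∃u (¬C(s) ∧ J(u,u))) ∨ (∀y1 C(y1)) ∧ (∀z ¬J(z,z))
Finally move all quantifiers to the prefix:
  ∀s ∃u ∀y1 ∀z (¬C(s) ∧ J(u,u) ∨ C(y1) ∧ ¬J(z,z))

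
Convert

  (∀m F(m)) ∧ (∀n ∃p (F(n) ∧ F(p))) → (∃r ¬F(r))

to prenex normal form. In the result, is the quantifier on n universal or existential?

First replace A → B with ¬A ∨ B.
  ¬((∀m F(m)) ∧ (∀n ∃p (F(n) ∧ F(p)))) ∨ (∃r ¬F(r))
Push ¬ through the quantifiers and connectives to reach negation normal form:
  (∃m ¬F(m)) ∨ (∃n ∀p (¬F(n) ∨ ¬F(p))) ∨ (∃r ¬F(r))
All bound variables are already distinct, so no renaming is needed.
Extract every quantifier outward, since the variables are now distinct and don't occur free across branches:
  ∃m ∃n ∀p ∃r (¬F(m) ∨ ¬F(n) ∨ ¬F(p) ∨ ¬F(r))
The quantifier ∀n sits under an odd number of negations (counting the antecedent side of each →), so it flips to ∃n.

existential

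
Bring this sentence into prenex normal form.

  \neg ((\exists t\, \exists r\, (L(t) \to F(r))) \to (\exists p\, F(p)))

Eliminate → and ↔ using ¬ and ∨.
  \neg (\neg (\exists t\, \exists r\, (\neg L(t) \lor F(r))) \lor (\exists p\, F(p)))
Drive negations inward (¬∀x A ≡ ∃x ¬A, ¬∃x A ≡ ∀x ¬A, De Morgan for ∧/∨):
  (\exists t\, \exists r\, (\neg L(t) \lor F(r))) \land (\forall p\, \neg F(p))
Finally move all quantifiers to the prefix:
  \exists t\, \exists r\, \forall p\, ((\neg L(t) \lor F(r)) \land \neg F(p))

\exists t\, \exists r\, \forall p\, ((\neg L(t) \lor F(r)) \land \neg F(p))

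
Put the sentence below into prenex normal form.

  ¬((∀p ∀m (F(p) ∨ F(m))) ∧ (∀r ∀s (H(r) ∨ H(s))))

∃p ∃m ∃r ∃s (¬F(p) ∧ ¬F(m) ∨ ¬H(r) ∧ ¬H(s))

Push ¬ through the quantifiers and connectives to reach negation normal form:
  (∃p ∃m (¬F(p) ∧ ¬F(m))) ∨ (∃r ∃s (¬H(r) ∧ ¬H(s)))
Extract every quantifier outward, since the variables are now distinct and don't occur free across branches:
  ∃p ∃m ∃r ∃s (¬F(p) ∧ ¬F(m) ∨ ¬H(r) ∧ ¬H(s))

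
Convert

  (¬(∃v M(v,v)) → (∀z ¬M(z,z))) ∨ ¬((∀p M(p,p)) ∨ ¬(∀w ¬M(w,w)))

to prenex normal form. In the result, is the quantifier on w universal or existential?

universal

Eliminate → and ↔ using ¬ and ∨.
  ¬¬(∃v M(v,v)) ∨ (∀z ¬M(z,z)) ∨ ¬((∀p M(p,p)) ∨ ¬(∀w ¬M(w,w)))
Drive negations inward (¬∀x A ≡ ∃x ¬A, ¬∃x A ≡ ∀x ¬A, De Morgan for ∧/∨):
  (∃v M(v,v)) ∨ (∀z ¬M(z,z)) ∨ (∃p ¬M(p,p)) ∧ (∀w ¬M(w,w))
All bound variables are already distinct, so no renaming is needed.
Extract every quantifier outward, since the variables are now distinct and don't occur free across branches:
  ∃v ∀z ∃p ∀w (M(v,v) ∨ ¬M(z,z) ∨ ¬M(p,p) ∧ ¬M(w,w))
The quantifier ∀w sits under an even number of negations (counting the antecedent side of each →), so it remains universal.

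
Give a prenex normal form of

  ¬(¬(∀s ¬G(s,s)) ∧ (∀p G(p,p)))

Drive negations inward (¬∀x A ≡ ∃x ¬A, ¬∃x A ≡ ∀x ¬A, De Morgan for ∧/∨):
  (∀s ¬G(s,s)) ∨ (∃p ¬G(p,p))
All bound variables are already distinct, so no renaming is needed.
Finally move all quantifiers to the prefix:
  ∀s ∃p (¬G(s,s) ∨ ¬G(p,p))

∀s ∃p (¬G(s,s) ∨ ¬G(p,p))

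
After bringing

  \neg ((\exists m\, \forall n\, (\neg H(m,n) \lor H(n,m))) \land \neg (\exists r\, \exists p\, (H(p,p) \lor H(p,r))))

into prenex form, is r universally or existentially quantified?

Move each ¬ inward, flipping quantifiers it crosses:
  (\forall m\, \exists n\, (H(m,n) \land \neg H(n,m))) \lor (\exists r\, \exists p\, (H(p,p) \lor H(p,r)))
All bound variables are already distinct, so no renaming is needed.
Pull the quantifiers to the front (each side's bound variable is not free in the other side):
  \forall m\, \exists n\, \exists r\, \exists p\, (H(m,n) \land \neg H(n,m) \lor H(p,p) \lor H(p,r))
The quantifier \exists r sits under an even number of negations, so it remains existential.

existential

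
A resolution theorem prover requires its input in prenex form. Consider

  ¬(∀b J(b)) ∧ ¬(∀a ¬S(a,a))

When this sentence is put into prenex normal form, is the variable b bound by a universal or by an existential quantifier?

existential

Move each ¬ inward, flipping quantifiers it crosses:
  (∃b ¬J(b)) ∧ (∃a S(a,a))
All bound variables are already distinct, so no renaming is needed.
Pull the quantifiers to the front (each side's bound variable is not free in the other side):
  ∃b ∃a (¬J(b) ∧ S(a,a))
The quantifier ∀b sits under an odd number of negations, so it flips to ∃b.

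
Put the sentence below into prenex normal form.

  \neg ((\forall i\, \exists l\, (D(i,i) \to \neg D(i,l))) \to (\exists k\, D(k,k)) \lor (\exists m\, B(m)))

Rewrite implications/biconditionals: A → B as ¬A ∨ B.
  \neg (\neg (\forall i\, \exists l\, (\neg D(i,i) \lor \neg D(i,l))) \lor (\exists k\, D(k,k)) \lor (\exists m\, B(m)))
Move each ¬ inward, flipping quantifiers it crosses:
  (\forall i\, \exists l\, (\neg D(i,i) \lor \neg D(i,l))) \land (\forall k\, \neg D(k,k)) \land (\forall m\, \neg B(m))
Extract every quantifier outward, since the variables are now distinct and don't occur free across branches:
  \forall i\, \exists l\, \forall k\, \forall m\, ((\neg D(i,i) \lor \neg D(i,l)) \land \neg D(k,k) \land \neg B(m))

\forall i\, \exists l\, \forall k\, \forall m\, ((\neg D(i,i) \lor \neg D(i,l)) \land \neg D(k,k) \land \neg B(m))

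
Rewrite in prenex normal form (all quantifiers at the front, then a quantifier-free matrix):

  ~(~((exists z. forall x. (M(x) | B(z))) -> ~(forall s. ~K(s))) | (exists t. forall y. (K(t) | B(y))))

First replace A → B with ¬A ∨ B.
  ~(~(~(exists z. forall x. (M(x) | B(z))) | ~(forall s. ~K(s))) | (exists t. forall y. (K(t) | B(y))))
Drive negations inward (¬∀x A ≡ ∃x ¬A, ¬∃x A ≡ ∀x ¬A, De Morgan for ∧/∨):
  ((forall z. exists x. (~M(x) & ~B(z))) | (exists s. K(s))) & (forall t. exists y. (~K(t) & ~B(y)))
All bound variables are already distinct, so no renaming is needed.
Extract every quantifier outward, since the variables are now distinct and don't occur free across branches:
  forall z. exists x. exists s. forall t. exists y. ((~M(x) & ~B(z) | K(s)) & ~K(t) & ~B(y))

forall z. exists x. exists s. forall t. exists y. ((~M(x) & ~B(z) | K(s)) & ~K(t) & ~B(y))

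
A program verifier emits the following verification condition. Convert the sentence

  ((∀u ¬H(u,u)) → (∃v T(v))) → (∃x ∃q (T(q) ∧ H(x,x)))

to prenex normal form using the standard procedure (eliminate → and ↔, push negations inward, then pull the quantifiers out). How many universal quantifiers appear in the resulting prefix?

2

Eliminate → and ↔ using ¬ and ∨.
  ¬(¬(∀u ¬H(u,u)) ∨ (∃v T(v))) ∨ (∃x ∃q (T(q) ∧ H(x,x)))
Push ¬ through the quantifiers and connectives to reach negation normal form:
  (∀u ¬H(u,u)) ∧ (∀v ¬T(v)) ∨ (∃x ∃q (T(q) ∧ H(x,x)))
Pull the quantifiers to the front (each side's bound variable is not free in the other side):
  ∀u ∀v ∃x ∃q (¬H(u,u) ∧ ¬T(v) ∨ T(q) ∧ H(x,x))
The prefix is ∀u ∀v ∃x ∃q: 2 universal, 2 existential.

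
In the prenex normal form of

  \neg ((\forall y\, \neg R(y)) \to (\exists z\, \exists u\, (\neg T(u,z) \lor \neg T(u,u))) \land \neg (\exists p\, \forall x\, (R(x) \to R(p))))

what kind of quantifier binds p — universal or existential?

Rewrite implications/biconditionals: A → B as ¬A ∨ B.
  \neg (\neg (\forall y\, \neg R(y)) \lor (\exists z\, \exists u\, (\neg T(u,z) \lor \neg T(u,u))) \land \neg (\exists p\, \forall x\, (\neg R(x) \lor R(p))))
Move each ¬ inward, flipping quantifiers it crosses:
  (\forall y\, \neg R(y)) \land ((\forall z\, \forall u\, (T(u,z) \land T(u,u))) \lor (\exists p\, \forall x\, (\neg R(x) \lor R(p))))
All bound variables are already distinct, so no renaming is needed.
Finally move all quantifiers to the prefix:
  \forall y\, \forall z\, \forall u\, \exists p\, \forall x\, (\neg R(y) \land (T(u,z) \land T(u,u) \lor \neg R(x) \lor R(p)))
The quantifier \exists p sits under an even number of negations (counting the antecedent side of each →), so it remains existential.

existential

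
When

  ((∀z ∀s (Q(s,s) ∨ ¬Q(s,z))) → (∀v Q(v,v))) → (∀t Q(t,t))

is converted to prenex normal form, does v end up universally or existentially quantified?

Eliminate → and ↔ using ¬ and ∨.
  ¬(¬(∀z ∀s (Q(s,s) ∨ ¬Q(s,z))) ∨ (∀v Q(v,v))) ∨ (∀t Q(t,t))
Drive negations inward (¬∀x A ≡ ∃x ¬A, ¬∃x A ≡ ∀x ¬A, De Morgan for ∧/∨):
  (∀z ∀s (Q(s,s) ∨ ¬Q(s,z))) ∧ (∃v ¬Q(v,v)) ∨ (∀t Q(t,t))
All bound variables are already distinct, so no renaming is needed.
Finally move all quantifiers to the prefix:
  ∀z ∀s ∃v ∀t ((Q(s,s) ∨ ¬Q(s,z)) ∧ ¬Q(v,v) ∨ Q(t,t))
The quantifier ∀v sits under an odd number of negations (counting the antecedent side of each →), so it flips to ∃v.

existential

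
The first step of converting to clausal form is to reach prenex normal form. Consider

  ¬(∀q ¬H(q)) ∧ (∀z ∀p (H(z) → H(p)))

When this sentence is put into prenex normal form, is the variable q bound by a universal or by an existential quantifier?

Rewrite implications/biconditionals: A → B as ¬A ∨ B.
  ¬(∀q ¬H(q)) ∧ (∀z ∀p (¬H(z) ∨ H(p)))
Push ¬ through the quantifiers and connectives to reach negation normal form:
  (∃q H(q)) ∧ (∀z ∀p (¬H(z) ∨ H(p)))
All bound variables are already distinct, so no renaming is needed.
Extract every quantifier outward, since the variables are now distinct and don't occur free across branches:
  ∃q ∀z ∀p (H(q) ∧ (¬H(z) ∨ H(p)))
The quantifier ∀q sits under an odd number of negations (counting the antecedent side of each →), so it flips to ∃q.

existential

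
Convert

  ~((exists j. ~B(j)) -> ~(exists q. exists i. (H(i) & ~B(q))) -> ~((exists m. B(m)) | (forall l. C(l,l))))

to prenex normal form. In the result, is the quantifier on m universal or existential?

existential

Eliminate → and ↔ using ¬ and ∨.
  ~(~(exists j. ~B(j)) | ~~(exists q. exists i. (H(i) & ~B(q))) | ~((exists m. B(m)) | (forall l. C(l,l))))
Push ¬ through the quantifiers and connectives to reach negation normal form:
  (exists j. ~B(j)) & (forall q. forall i. (~H(i) | B(q))) & ((exists m. B(m)) | (forall l. C(l,l)))
All bound variables are already distinct, so no renaming is needed.
Finally move all quantifiers to the prefix:
  exists j. forall q. forall i. exists m. forall l. (~B(j) & (~H(i) | B(q)) & (B(m) | C(l,l)))
The quantifier exists m sits under an even number of negations (counting the antecedent side of each →), so it remains existential.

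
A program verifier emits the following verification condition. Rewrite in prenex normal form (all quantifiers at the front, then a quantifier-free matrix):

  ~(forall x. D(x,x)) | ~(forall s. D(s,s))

Move each ¬ inward, flipping quantifiers it crosses:
  (exists x. ~D(x,x)) | (exists s. ~D(s,s))
All bound variables are already distinct, so no renaming is needed.
Finally move all quantifiers to the prefix:
  exists x. exists s. (~D(x,x) | ~D(s,s))

exists x. exists s. (~D(x,x) | ~D(s,s))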